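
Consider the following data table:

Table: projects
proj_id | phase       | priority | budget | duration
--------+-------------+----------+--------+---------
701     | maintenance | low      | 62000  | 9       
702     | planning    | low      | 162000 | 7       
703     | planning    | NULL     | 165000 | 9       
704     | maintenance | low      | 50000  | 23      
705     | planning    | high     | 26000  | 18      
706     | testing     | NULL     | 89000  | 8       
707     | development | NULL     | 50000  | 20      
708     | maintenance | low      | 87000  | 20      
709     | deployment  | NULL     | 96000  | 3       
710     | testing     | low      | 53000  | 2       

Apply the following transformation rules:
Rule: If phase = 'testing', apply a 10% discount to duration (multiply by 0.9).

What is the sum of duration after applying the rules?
118.0

Step 1: Records with phase = 'testing' have total duration = 10
Step 2: Apply multiplier: 10 × 0.9 = 9.0
Step 3: Other records total: 109
Step 4: Final sum = 9.0 + 109 = 118.0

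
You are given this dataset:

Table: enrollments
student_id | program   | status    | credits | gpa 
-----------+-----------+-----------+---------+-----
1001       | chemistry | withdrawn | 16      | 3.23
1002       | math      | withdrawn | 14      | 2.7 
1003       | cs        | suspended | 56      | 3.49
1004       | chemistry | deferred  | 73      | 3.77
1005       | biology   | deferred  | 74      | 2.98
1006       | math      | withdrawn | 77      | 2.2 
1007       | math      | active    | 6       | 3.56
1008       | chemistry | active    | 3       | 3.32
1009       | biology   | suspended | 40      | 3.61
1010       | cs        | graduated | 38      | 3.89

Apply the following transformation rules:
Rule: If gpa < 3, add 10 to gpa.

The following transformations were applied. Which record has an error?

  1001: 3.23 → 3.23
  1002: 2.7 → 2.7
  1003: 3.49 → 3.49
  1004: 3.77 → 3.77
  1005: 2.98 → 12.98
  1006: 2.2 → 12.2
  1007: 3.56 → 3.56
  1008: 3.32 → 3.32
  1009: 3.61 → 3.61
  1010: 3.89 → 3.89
Record 1002 has an error. The correct transformed value should be 12.7, not 2.7.

Step 1: Check each record against the rule
Step 2: Record 1002 has gpa = 2.7
Step 3: Since 2.7 < 3, the bonus should have been applied
Step 4: Correct value = 12.7, but claimed value = 2.7
Conclusion: Record 1002 has the error.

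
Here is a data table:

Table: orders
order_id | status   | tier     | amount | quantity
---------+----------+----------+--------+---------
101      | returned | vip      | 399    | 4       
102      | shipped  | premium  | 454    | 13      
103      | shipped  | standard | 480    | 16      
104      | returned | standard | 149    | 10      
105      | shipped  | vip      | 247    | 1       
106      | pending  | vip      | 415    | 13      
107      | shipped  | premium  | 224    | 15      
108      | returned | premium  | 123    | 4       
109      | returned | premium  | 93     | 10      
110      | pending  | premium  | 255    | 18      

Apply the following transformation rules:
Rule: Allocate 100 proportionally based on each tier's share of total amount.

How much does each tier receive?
premium: 40.47, standard: 22.16, vip: 37.37

Step 1: Calculate total amount = 2839
Step 2: Calculate each tier's proportion:
  premium: 1149/2839 = 40.47% → 40.47
  standard: 629/2839 = 22.16% → 22.16
  vip: 1061/2839 = 37.37% → 37.37
Step 3: Verify: sum of allocations ≈ 100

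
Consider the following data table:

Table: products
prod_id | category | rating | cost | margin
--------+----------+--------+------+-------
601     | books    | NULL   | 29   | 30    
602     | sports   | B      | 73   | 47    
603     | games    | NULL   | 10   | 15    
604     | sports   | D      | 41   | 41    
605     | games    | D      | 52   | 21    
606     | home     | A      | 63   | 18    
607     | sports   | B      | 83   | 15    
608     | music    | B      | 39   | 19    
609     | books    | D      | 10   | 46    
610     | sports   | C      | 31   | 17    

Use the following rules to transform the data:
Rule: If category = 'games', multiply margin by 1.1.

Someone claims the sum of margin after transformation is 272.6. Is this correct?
Yes, the result is correct.

Step 1: Calculate the correct sum after transformation
Step 2: Apply multiplier 1.1 to records where category = 'games'
Step 3: Correct result = 272.6
Step 4: Claimed result = 272.6
Step 5: 272.6 = 272.6 ✓
Conclusion: The claimed result is correct.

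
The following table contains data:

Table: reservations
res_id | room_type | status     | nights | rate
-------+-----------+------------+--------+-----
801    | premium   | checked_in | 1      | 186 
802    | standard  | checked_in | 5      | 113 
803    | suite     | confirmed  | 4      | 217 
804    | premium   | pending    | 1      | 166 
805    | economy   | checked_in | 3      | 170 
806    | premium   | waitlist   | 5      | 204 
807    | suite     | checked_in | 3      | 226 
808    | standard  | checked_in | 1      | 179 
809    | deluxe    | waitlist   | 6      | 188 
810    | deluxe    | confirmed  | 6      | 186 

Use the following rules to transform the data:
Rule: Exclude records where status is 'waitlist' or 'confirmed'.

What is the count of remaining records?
6

Step 1: Count records to exclude
  - 2 (waitlist) + 2 (confirmed) = 4 records
Step 2: Total records: 10
Step 3: Remaining = 10 - 4 = 6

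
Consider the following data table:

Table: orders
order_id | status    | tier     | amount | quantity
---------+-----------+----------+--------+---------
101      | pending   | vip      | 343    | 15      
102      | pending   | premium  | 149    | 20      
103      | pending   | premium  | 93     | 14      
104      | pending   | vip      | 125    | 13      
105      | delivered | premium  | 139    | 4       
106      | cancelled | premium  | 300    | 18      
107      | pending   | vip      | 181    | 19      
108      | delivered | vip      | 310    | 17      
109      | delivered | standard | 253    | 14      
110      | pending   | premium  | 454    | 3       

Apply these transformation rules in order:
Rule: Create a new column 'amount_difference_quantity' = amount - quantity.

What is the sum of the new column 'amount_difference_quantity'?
2210

Step 1: For each record, compute amount - quantity
Example calculations:
  343 - 15 = 328
  149 - 20 = 129
  93 - 14 = 79
  ...
Step 2: Sum all derived values
Step 3: Total = 2210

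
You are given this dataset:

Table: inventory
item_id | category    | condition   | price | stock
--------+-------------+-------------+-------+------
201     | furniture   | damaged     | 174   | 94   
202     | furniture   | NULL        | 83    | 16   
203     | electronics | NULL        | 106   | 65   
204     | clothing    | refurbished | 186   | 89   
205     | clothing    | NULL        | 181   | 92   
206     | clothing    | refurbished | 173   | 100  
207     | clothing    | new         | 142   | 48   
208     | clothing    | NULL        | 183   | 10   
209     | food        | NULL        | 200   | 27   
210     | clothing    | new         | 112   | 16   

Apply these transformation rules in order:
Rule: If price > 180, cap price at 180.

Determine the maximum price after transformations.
180

Step 1: Original maximum price = 200
Step 2: Apply cap at 180
Step 3: 4 records had price > 180 and were capped
Step 4: Maximum after transformation = 180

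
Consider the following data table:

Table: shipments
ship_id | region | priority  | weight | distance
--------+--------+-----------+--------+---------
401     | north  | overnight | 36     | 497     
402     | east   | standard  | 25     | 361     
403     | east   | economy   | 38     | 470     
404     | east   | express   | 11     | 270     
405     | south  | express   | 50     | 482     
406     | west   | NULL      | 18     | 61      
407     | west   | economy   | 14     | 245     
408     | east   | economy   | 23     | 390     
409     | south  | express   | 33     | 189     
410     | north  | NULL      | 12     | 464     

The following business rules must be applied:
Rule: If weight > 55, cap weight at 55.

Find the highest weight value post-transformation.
50

Step 1: Original maximum weight = 50
Step 2: Check cap of 55 against maximum
Step 3: No records exceed the cap (max 50 <= cap 55), so no capping applies
Step 4: Maximum after transformation = 50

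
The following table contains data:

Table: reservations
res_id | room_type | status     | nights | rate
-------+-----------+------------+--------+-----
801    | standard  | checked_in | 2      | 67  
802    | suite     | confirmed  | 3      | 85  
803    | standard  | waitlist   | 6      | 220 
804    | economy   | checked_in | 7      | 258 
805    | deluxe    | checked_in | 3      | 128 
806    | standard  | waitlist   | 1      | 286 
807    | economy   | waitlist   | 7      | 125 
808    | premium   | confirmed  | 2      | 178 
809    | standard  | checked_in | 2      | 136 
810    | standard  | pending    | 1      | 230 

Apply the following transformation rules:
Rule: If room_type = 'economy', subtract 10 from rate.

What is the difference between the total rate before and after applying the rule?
20

Step 1: Original sum of rate = 1713
Step 2: 2 records have room_type = 'economy'
Step 3: Each affected record changes by -10
Step 4: Total change = 2 × -10 = -20
Step 5: New sum = 1713 + -20 = 1693
Step 6: Difference = |1693 - 1713| = 20
        (Sum decreased by 20)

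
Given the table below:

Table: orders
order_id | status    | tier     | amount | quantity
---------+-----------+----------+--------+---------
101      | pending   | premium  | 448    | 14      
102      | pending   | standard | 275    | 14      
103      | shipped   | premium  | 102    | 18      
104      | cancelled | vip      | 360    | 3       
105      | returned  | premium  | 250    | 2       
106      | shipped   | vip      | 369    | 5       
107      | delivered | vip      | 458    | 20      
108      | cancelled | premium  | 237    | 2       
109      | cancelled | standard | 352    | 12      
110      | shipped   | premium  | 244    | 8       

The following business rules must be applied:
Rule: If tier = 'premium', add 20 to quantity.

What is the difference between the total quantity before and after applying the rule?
100

Step 1: Original sum of quantity = 98
Step 2: 5 records have tier = 'premium'
Step 3: Each affected record changes by 20
Step 4: Total change = 5 × 20 = 100
Step 5: New sum = 98 + 100 = 198
Step 6: Difference = |198 - 98| = 100
        (Sum increased by 100)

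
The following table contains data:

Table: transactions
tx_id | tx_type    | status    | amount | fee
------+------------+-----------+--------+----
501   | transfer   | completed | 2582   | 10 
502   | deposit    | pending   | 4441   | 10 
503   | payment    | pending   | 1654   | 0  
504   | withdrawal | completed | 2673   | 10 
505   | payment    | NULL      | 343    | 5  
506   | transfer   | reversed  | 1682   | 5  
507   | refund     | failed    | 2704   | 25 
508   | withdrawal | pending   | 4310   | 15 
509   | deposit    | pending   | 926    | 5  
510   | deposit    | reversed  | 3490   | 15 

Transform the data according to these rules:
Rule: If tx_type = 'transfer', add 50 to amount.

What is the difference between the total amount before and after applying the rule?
100

Step 1: Original sum of amount = 24805
Step 2: 2 records have tx_type = 'transfer'
Step 3: Each affected record changes by 50
Step 4: Total change = 2 × 50 = 100
Step 5: New sum = 24805 + 100 = 24905
Step 6: Difference = |24905 - 24805| = 100
        (Sum increased by 100)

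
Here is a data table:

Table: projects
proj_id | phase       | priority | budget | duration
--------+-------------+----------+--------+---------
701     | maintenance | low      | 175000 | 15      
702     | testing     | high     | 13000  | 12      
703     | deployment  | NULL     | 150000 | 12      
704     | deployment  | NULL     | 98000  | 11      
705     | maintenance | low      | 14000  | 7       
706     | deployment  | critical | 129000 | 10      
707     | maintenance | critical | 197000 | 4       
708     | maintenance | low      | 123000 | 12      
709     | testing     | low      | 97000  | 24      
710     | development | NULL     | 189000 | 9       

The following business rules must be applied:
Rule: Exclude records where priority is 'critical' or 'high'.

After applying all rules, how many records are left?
7

Step 1: Count records to exclude
  - 2 (critical) + 1 (high) = 3 records
Step 2: Total records: 10
Step 3: Remaining = 10 - 3 = 7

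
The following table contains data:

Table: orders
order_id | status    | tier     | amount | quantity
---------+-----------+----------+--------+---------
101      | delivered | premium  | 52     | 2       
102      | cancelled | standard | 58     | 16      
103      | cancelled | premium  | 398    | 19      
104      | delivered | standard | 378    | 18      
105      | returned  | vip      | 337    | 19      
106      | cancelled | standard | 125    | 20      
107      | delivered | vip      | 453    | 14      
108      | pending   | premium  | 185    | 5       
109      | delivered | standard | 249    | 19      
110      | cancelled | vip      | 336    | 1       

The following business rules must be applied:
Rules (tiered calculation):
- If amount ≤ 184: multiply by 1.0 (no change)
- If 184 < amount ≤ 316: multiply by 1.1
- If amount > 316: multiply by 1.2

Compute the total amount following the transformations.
2994.8

Step 1: Tier 1 (amount ≤ 184): 3 records, sum = 235 × 1.0 = 235.0
Step 2: Tier 2 (184 < amount ≤ 316): 2 records, sum = 434 × 1.1 = 477.4
Step 3: Tier 3 (amount > 316): 5 records, sum = 1902 × 1.2 = 2282.4
Step 4: Final sum = 235.0 + 477.4 + 2282.4 = 2994.8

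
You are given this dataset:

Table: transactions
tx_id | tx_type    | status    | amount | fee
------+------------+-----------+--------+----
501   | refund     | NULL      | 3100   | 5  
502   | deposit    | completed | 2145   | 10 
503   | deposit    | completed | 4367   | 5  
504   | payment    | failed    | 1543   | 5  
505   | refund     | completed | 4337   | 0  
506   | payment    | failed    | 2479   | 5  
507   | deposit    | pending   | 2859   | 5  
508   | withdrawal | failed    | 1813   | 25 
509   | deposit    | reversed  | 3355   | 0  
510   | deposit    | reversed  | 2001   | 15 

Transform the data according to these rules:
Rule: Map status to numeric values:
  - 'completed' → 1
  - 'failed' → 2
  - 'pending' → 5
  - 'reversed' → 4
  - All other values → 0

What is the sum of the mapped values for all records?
22

Step 1: Apply mapping to each record
Step 2: Count by status:
  'completed': 3 records × 1 = 3
  'failed': 3 records × 2 = 6
  'pending': 1 records × 5 = 5
  'reversed': 2 records × 4 = 8
Step 3: Sum all mapped values = 22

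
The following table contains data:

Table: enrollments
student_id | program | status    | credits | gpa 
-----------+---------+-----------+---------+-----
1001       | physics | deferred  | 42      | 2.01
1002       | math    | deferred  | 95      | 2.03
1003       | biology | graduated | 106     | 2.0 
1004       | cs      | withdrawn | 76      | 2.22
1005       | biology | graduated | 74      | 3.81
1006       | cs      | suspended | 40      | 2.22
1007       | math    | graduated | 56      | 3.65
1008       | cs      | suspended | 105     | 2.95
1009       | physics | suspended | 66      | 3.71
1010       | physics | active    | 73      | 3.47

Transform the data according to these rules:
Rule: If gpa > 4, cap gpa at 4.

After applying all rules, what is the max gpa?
3.81

Step 1: Original maximum gpa = 3.81
Step 2: Check cap of 4 against maximum
Step 3: No records exceed the cap (max 3.81 <= cap 4), so no capping applies
Step 4: Maximum after transformation = 3.81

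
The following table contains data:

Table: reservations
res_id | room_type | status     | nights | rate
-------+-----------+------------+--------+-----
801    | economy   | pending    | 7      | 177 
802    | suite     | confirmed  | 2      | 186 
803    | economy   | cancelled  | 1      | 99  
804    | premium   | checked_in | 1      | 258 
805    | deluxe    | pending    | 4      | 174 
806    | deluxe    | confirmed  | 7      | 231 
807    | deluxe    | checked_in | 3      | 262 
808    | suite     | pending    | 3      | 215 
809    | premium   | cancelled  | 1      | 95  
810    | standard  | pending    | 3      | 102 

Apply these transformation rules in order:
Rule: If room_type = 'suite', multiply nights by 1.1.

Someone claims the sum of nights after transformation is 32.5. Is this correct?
Yes, the result is correct.

Step 1: Calculate the correct sum after transformation
Step 2: Apply multiplier 1.1 to records where room_type = 'suite'
Step 3: Correct result = 32.5
Step 4: Claimed result = 32.5
Step 5: 32.5 = 32.5 ✓
Conclusion: The claimed result is correct.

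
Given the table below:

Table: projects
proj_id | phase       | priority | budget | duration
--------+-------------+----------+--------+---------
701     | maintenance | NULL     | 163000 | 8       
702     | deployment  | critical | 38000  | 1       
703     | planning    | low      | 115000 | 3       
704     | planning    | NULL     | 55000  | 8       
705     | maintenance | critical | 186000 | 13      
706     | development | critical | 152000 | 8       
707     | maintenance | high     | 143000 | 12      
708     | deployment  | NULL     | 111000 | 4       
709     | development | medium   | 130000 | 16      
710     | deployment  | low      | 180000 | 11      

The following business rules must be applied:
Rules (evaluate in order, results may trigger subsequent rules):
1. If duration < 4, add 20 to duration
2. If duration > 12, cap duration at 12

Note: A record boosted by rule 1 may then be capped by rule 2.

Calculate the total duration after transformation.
99

Step 1: Apply rule 1 to records with duration < 4
  - 2 records get bonus of 20
  - Of these, 2 records then exceed 12 and get capped
Step 2: Apply rule 2 to records with duration > 12
  - 2 records (original) are capped
Step 3: Calculate final sum = 99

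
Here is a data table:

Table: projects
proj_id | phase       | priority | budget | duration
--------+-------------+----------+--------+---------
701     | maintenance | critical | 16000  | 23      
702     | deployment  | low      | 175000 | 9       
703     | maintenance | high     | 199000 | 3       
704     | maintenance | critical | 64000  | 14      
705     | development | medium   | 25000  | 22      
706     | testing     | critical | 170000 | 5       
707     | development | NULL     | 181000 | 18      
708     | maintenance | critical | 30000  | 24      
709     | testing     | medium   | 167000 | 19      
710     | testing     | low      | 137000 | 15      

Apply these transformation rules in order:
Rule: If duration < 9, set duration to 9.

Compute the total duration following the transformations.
162

Step 1: 2 records have duration < 9
Step 2: These records originally summed to 8
Step 3: After setting to minimum: 2 × 9 = 18
Step 4: Unaffected records sum: 144
Step 5: Final sum = 18 + 144 = 162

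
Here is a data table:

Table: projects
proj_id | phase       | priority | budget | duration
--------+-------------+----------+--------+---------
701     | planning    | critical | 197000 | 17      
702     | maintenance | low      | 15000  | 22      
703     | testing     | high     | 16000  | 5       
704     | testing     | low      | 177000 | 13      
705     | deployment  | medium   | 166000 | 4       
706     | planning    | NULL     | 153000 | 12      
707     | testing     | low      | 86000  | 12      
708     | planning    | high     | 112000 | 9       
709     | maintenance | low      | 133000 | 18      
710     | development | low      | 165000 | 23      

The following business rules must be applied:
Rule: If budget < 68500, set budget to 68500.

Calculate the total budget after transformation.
1326000

Step 1: 2 records have budget < 68500
Step 2: These records originally summed to 31000
Step 3: After setting to minimum: 2 × 68500 = 137000
Step 4: Unaffected records sum: 1189000
Step 5: Final sum = 137000 + 1189000 = 1326000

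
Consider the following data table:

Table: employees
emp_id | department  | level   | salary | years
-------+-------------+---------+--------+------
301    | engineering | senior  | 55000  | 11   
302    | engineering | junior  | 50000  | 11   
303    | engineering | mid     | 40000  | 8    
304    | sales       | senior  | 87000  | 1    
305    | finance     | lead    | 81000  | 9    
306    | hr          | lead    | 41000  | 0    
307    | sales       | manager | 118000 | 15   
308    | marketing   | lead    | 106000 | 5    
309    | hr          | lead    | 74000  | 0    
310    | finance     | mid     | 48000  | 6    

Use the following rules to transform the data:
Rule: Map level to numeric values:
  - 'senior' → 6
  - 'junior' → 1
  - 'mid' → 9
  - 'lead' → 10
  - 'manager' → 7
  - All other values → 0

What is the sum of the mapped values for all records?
78

Step 1: Apply mapping to each record
Step 2: Count by status:
  'senior': 2 records × 6 = 12
  'junior': 1 records × 1 = 1
  'mid': 2 records × 9 = 18
  'lead': 4 records × 10 = 40
  'manager': 1 records × 7 = 7
Step 3: Sum all mapped values = 78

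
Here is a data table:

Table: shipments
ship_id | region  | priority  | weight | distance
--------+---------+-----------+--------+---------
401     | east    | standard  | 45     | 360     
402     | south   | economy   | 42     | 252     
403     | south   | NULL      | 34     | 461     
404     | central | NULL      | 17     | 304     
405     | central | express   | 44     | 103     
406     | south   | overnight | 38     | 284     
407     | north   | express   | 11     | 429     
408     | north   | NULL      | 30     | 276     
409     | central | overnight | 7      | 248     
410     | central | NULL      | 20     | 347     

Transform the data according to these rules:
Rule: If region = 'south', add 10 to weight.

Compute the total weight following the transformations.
318

Step 1: Count records where region = 'south': 3
Step 2: Total bonus added: 3 × 10 = 30
Step 3: Original sum of weight: 288
Step 4: Final sum = 288 + 30 = 318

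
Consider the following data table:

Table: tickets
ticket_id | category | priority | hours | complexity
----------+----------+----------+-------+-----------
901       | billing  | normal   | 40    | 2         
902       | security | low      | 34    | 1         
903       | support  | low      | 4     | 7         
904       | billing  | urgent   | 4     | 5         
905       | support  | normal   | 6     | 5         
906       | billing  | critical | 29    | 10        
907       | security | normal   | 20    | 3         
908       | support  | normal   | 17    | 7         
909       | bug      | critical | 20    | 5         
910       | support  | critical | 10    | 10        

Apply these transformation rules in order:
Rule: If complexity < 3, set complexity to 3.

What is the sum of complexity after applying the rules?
58

Step 1: 2 records have complexity < 3
Step 2: These records originally summed to 3
Step 3: After setting to minimum: 2 × 3 = 6
Step 4: Unaffected records sum: 52
Step 5: Final sum = 6 + 52 = 58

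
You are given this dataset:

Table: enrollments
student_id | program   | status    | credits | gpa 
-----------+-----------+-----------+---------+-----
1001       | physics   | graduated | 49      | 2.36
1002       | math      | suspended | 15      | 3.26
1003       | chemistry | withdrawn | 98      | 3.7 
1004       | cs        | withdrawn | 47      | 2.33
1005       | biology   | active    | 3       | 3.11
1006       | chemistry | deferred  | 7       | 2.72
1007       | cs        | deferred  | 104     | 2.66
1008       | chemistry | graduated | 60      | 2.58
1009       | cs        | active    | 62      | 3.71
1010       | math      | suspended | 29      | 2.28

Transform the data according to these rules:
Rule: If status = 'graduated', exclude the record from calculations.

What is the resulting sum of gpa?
23.77

Step 1: Identify records where status = 'graduated'
Step 2: The excluded records sum to 4.94
Step 3: Original total gpa = 28.71
Step 4: Remaining total = 28.71 - 4.94 = 23.77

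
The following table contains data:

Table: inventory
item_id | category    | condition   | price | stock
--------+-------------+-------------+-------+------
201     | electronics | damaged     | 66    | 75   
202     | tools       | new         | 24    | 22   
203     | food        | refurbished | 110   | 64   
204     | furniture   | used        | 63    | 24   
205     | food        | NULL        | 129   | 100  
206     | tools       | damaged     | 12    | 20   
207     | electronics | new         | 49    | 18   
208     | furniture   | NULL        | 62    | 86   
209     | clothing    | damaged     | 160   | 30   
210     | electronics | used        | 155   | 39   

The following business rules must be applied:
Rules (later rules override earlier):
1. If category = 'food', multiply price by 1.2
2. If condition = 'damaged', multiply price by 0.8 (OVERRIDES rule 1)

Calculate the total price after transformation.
830.2

Step 1: Rule 2 takes priority for records with condition = 'damaged'
  - 3 records: 238 × 0.8 = 190.4
Step 2: Rule 1 applies to remaining records with category = 'food'
  - 2 records: 239 × 1.2 = 286.8
Step 3: Other records unchanged: 353
Step 4: Final sum = 190.4 + 286.8 + 353 = 830.2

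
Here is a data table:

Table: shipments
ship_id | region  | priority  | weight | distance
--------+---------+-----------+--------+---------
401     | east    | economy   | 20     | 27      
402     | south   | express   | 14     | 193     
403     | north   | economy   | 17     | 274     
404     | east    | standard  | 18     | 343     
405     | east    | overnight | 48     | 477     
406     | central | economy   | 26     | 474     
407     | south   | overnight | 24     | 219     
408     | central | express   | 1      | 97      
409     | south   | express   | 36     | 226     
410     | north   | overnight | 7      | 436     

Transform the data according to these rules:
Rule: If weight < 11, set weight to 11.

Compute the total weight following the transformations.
225

Step 1: 2 records have weight < 11
Step 2: These records originally summed to 8
Step 3: After setting to minimum: 2 × 11 = 22
Step 4: Unaffected records sum: 203
Step 5: Final sum = 22 + 203 = 225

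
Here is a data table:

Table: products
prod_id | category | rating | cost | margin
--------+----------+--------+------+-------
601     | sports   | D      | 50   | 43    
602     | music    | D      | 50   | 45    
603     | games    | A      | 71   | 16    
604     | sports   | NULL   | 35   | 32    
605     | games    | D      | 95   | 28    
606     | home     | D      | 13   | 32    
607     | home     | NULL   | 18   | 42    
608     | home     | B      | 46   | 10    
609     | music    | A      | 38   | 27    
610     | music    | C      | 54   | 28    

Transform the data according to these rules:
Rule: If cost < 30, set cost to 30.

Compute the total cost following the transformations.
499

Step 1: 2 records have cost < 30
Step 2: These records originally summed to 31
Step 3: After setting to minimum: 2 × 30 = 60
Step 4: Unaffected records sum: 439
Step 5: Final sum = 60 + 439 = 499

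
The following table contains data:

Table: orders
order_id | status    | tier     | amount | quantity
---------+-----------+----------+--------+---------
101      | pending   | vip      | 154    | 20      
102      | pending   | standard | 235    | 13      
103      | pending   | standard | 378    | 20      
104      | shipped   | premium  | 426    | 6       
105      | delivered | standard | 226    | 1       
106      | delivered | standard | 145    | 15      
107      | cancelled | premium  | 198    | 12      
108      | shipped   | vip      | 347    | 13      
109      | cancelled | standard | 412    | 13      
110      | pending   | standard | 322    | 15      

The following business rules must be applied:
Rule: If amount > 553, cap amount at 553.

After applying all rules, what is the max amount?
426

Step 1: Original maximum amount = 426
Step 2: Check cap of 553 against maximum
Step 3: No records exceed the cap (max 426 <= cap 553), so no capping applies
Step 4: Maximum after transformation = 426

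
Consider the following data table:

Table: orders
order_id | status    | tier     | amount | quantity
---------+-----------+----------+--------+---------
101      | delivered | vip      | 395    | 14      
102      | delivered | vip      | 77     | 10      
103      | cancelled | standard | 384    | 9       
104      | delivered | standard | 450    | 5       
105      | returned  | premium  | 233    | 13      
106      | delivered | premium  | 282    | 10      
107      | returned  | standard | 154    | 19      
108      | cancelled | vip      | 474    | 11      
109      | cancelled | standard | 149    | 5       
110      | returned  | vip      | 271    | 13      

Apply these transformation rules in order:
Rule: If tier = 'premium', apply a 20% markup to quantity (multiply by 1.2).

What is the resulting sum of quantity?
113.6

Step 1: Records with tier = 'premium' have total quantity = 23
Step 2: Apply multiplier: 23 × 1.2 = 27.6
Step 3: Other records total: 86
Step 4: Final sum = 27.6 + 86 = 113.6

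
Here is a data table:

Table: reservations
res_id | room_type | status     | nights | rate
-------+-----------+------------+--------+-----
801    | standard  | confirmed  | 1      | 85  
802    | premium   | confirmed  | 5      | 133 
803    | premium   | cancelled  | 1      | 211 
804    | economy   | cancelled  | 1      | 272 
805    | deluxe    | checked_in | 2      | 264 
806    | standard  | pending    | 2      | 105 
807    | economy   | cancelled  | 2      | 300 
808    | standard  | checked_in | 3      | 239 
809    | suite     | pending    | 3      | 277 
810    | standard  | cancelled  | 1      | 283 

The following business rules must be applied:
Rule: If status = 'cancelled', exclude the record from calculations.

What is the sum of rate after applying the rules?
1103

Step 1: Identify records where status = 'cancelled'
Step 2: The excluded records sum to 1066
Step 3: Original total rate = 2169
Step 4: Remaining total = 2169 - 1066 = 1103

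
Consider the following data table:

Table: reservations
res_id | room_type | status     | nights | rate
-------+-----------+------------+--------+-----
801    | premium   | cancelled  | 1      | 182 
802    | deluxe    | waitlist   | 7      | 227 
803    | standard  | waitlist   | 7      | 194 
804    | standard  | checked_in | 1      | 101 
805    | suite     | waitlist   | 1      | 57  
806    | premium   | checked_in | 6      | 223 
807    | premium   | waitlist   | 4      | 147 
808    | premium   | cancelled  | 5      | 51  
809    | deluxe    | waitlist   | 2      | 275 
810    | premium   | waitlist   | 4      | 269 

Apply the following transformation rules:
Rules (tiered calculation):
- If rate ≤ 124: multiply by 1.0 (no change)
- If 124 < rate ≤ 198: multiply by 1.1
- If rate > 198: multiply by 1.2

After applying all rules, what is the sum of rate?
1977.1

Step 1: Tier 1 (rate ≤ 124): 3 records, sum = 209 × 1.0 = 209.0
Step 2: Tier 2 (124 < rate ≤ 198): 3 records, sum = 523 × 1.1 = 575.3
Step 3: Tier 3 (rate > 198): 4 records, sum = 994 × 1.2 = 1192.8
Step 4: Final sum = 209.0 + 575.3 + 1192.8 = 1977.1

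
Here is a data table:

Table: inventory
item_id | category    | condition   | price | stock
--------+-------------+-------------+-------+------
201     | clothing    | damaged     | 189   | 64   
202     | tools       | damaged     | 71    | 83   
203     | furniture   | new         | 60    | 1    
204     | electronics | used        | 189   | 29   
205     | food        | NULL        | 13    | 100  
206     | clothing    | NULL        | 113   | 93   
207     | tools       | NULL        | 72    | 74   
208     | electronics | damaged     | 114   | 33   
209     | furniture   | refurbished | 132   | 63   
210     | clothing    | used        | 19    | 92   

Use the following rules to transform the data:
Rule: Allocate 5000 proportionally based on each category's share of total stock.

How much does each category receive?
clothing: 1969.94, electronics: 490.51, food: 791.14, furniture: 506.33, tools: 1242.09

Step 1: Calculate total stock = 632
Step 2: Calculate each category's proportion:
  clothing: 249/632 = 39.40% → 1969.94
  electronics: 62/632 = 9.81% → 490.51
  food: 100/632 = 15.82% → 791.14
  furniture: 64/632 = 10.13% → 506.33
  tools: 157/632 = 24.84% → 1242.09
Step 3: Verify: sum of allocations ≈ 5000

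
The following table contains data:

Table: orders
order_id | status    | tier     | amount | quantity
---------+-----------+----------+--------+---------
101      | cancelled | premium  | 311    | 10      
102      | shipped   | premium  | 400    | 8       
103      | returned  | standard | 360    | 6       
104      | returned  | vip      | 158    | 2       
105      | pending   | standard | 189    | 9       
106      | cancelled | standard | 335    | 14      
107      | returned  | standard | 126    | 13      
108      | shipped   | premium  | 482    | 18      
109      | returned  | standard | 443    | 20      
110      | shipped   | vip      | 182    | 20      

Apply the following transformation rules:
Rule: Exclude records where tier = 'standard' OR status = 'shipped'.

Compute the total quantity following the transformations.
12

Step 1: Find records where tier = 'standard' OR status = 'shipped'
Step 2: 8 records match, summing to 108
Step 3: Original sum: 120
Step 4: Remaining sum = 120 - 108 = 12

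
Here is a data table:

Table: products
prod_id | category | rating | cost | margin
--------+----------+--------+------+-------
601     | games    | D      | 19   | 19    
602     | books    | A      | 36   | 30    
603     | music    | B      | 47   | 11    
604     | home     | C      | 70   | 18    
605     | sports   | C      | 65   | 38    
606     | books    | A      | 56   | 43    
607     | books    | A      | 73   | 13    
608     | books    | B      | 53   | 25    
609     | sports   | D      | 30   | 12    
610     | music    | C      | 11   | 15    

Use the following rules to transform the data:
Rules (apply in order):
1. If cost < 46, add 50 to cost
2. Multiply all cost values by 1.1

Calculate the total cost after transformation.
726.0

Step 1: Apply Rule 1 - Add 50 to records with cost < 46
  - 4 records affected: 96 + (4 × 50) = 296
  - Unaffected records: 364
  - Sum after Rule 1: 660
Step 2: Apply Rule 2 - Multiply all by 1.1
  - 660 × 1.1 = 726.0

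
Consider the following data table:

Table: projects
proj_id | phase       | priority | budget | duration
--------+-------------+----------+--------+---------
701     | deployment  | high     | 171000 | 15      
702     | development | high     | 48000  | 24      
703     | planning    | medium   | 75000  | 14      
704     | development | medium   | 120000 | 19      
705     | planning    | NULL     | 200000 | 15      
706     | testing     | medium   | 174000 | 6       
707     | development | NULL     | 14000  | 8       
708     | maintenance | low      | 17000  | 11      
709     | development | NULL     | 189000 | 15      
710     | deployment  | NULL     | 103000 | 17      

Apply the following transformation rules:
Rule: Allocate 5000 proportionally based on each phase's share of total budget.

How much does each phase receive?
deployment: 1233.12, development: 1669.67, maintenance: 76.51, planning: 1237.62, testing: 783.08

Step 1: Calculate total budget = 1111000
Step 2: Calculate each phase's proportion:
  deployment: 274000/1111000 = 24.66% → 1233.12
  development: 371000/1111000 = 33.39% → 1669.67
  maintenance: 17000/1111000 = 1.53% → 76.51
  planning: 275000/1111000 = 24.75% → 1237.62
  testing: 174000/1111000 = 15.66% → 783.08
Step 3: Verify: sum of allocations ≈ 5000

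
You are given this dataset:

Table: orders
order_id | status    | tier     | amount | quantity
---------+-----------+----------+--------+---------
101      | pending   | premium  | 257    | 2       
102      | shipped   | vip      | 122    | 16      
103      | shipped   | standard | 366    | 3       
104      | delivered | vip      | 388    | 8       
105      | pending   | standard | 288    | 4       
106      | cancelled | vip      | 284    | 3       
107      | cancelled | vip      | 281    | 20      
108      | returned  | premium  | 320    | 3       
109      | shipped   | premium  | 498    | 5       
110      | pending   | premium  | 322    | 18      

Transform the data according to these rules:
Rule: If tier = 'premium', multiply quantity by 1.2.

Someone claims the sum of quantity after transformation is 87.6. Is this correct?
Yes, the result is correct.

Step 1: Calculate the correct sum after transformation
Step 2: Apply multiplier 1.2 to records where tier = 'premium'
Step 3: Correct result = 87.6
Step 4: Claimed result = 87.6
Step 5: 87.6 = 87.6 ✓
Conclusion: The claimed result is correct.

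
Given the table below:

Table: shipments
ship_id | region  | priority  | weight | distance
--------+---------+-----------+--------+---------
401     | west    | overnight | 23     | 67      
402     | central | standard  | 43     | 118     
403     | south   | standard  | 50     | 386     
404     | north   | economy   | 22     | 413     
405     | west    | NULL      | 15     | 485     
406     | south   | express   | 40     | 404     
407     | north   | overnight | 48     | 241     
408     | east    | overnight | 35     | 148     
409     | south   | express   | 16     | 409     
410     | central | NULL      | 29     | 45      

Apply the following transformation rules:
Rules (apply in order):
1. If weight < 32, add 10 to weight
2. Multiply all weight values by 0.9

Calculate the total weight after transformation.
333.9

Step 1: Apply Rule 1 - Add 10 to records with weight < 32
  - 5 records affected: 105 + (5 × 10) = 155
  - Unaffected records: 216
  - Sum after Rule 1: 371
Step 2: Apply Rule 2 - Multiply all by 0.9
  - 371 × 0.9 = 333.9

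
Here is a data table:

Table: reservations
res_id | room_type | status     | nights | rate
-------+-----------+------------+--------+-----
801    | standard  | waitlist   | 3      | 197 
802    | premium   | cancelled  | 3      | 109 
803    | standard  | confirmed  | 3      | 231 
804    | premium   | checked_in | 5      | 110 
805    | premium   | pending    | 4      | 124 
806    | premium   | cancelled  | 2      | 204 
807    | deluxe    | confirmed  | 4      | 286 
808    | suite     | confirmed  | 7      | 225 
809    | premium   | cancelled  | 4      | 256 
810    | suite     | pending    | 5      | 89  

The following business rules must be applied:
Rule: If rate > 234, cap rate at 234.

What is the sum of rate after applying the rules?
1757

Step 1: 2 records have rate > 234
Step 2: These records originally summed to 542
Step 3: After capping: 2 × 234 = 468
Step 4: Unaffected records sum: 1289
Step 5: Final sum = 468 + 1289 = 1757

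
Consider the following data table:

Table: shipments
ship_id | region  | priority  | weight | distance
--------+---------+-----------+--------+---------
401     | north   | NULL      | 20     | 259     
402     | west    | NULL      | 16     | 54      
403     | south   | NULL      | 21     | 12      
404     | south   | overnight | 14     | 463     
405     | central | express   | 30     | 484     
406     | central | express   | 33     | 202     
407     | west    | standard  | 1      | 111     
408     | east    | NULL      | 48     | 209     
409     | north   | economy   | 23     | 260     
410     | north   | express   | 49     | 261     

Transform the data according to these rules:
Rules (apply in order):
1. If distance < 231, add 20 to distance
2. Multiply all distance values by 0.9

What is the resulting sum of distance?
2173.5

Step 1: Apply Rule 1 - Add 20 to records with distance < 231
  - 5 records affected: 588 + (5 × 20) = 688
  - Unaffected records: 1727
  - Sum after Rule 1: 2415
Step 2: Apply Rule 2 - Multiply all by 0.9
  - 2415 × 0.9 = 2173.5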